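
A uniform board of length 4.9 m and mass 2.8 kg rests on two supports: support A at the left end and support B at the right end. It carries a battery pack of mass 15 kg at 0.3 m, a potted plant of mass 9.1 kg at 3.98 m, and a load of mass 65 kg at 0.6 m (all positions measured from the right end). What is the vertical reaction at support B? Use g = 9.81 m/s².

Take moments about support A.
Beam weight: 2.8 × 9.81 = 27.47 N down at 2.45 m → arm 2.45 m, τ = 27.47 × 2.45 = 67.3 N·m clockwise.
Battery pack: 15 × 9.81 = 147.2 N down at 0.3 m → arm 4.6 m, τ = 147.2 × 4.6 = 677.1 N·m clockwise.
Potted plant: 9.1 × 9.81 = 89.27 N down at 3.98 m → arm 0.92 m, τ = 89.27 × 0.92 = 82.13 N·m clockwise.
Load: 65 × 9.81 = 637.6 N down at 0.6 m → arm 4.3 m, τ = 637.6 × 4.3 = 2742 N·m clockwise.
Net load moment about support A = 3569 N·m clockwise.
Reaction R at support B is upward at 0 m, arm 4.9 m → moment R × 4.9 counterclockwise.
Στ = 0 ⇒ R × 4.9 = 3569 ⇒ R = 728 N.

R_B ≈ 728 N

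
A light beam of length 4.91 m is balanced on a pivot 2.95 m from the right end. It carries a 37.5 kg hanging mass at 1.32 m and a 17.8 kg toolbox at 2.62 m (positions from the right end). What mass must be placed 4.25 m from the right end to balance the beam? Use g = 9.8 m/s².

Choose the pivot (at 2.95 m from the right end) as the axis so the support reaction has zero arm there.
Hanging mass: 37.5 × 9.8 = 367.5 N down at 1.32 m → arm 1.63 m, τ = 367.5 × 1.63 = 599 N·m clockwise.
Toolbox: 17.8 × 9.8 = 174.4 N down at 2.62 m → arm 0.33 m, τ = 174.4 × 0.33 = 57.55 N·m clockwise.
Net moment of known loads = 656.5 N·m clockwise.
An unknown mass m at 4.25 m has arm 1.3 m; its moment is m·g·1.3 counterclockwise.
Setting net torque to zero: m × 9.8 × 1.3 = 656.5 → m = 656.5 / (9.8 × 1.3) = 51.5 kg.

m ≈ 51.5 kg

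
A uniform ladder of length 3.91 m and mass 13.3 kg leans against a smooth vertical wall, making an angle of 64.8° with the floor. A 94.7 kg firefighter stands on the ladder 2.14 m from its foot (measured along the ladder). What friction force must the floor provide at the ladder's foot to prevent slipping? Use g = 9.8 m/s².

Take moments about the foot of the ladder.
Ladder weight 13.3×9.8 = 130.3 N acts at 1.955 m along the ladder; its horizontal arm is 1.955·cos64.8° = 0.8324 m → τ = 108.5 N·m clockwise.
Firefighter: 94.7×9.8 = 928.1 N at 2.14 m → arm 0.9112 m → τ = 845.7 N·m clockwise.
Wall normal N acts horizontally at the top; its moment arm is the height L sinθ = 3.91·sin64.8° = 3.538 m, counterclockwise.
For rotational equilibrium, N × 3.538 = 954.2, so N = 270 N.
ΣFx = 0: friction at the foot balances the wall's push, so f = N_wall = 270 N.

f ≈ 270 N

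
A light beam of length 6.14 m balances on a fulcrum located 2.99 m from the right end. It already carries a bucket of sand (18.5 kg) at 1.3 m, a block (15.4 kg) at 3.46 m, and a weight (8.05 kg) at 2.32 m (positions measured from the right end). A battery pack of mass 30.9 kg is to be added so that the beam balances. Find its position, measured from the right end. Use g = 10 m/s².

Take moments about the fulcrum (at 2.99 m from the right end).
Bucket of sand: 18.5 × 10 = 185 N down at 1.3 m → arm 1.69 m, τ = 185 × 1.69 = 312.6 N·m clockwise.
Block: 15.4 × 10 = 154 N down at 3.46 m → arm 0.47 m, τ = 154 × 0.47 = 72.38 N·m counterclockwise.
Weight: 8.05 × 10 = 80.5 N down at 2.32 m → arm 0.67 m, τ = 80.5 × 0.67 = 53.94 N·m clockwise.
Net moment of existing loads = 294.2 N·m clockwise.
The battery pack weighs 30.9 × 10 = 309 N and must supply an equal counterclockwise moment, so its lever arm about the fulcrum is 294.2 / 309 = 0.952 m.
That puts it at 2.99 + 0.952 = 3.94 m from the right end.

x ≈ 3.94 m from the right end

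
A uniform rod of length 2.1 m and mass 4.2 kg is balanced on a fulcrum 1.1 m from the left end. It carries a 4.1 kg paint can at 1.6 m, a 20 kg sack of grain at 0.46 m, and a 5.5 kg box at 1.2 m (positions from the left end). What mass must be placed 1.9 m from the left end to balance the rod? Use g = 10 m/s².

m ≈ 13 kg

Take moments about the fulcrum (at 1.1 m from the left end).
Beam weight: 4.2 × 10 = 42 N down at 1.05 m → arm 0.05 m, τ = 42 × 0.05 = 2.1 N·m counterclockwise.
Paint can: 4.1 × 10 = 41 N down at 1.6 m → arm 0.5 m, τ = 41 × 0.5 = 20.5 N·m clockwise.
Sack of grain: 20 × 10 = 200 N down at 0.46 m → arm 0.64 m, τ = 200 × 0.64 = 128 N·m counterclockwise.
Box: 5.5 × 10 = 55 N down at 1.2 m → arm 0.1 m, τ = 55 × 0.1 = 5.5 N·m clockwise.
Net moment of known loads = 104.1 N·m counterclockwise.
An unknown mass m at 1.9 m has arm 0.8 m; its moment is m·g·0.8 clockwise.
Setting net torque to zero: m × 10 × 0.8 = 104.1 → m = 104.1 / (10 × 0.8) = 13 kg.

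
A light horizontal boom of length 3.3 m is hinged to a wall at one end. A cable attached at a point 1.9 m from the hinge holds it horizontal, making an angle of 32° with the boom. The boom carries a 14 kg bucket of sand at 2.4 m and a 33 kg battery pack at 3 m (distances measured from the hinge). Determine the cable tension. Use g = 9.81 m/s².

T ≈ 1290 N

Take moments about the hinge.
Bucket of sand: 14 × 9.81 = 137.3 N down at 2.4 m → arm 2.4 m, τ = 137.3 × 2.4 = 329.5 N·m clockwise.
Battery pack: 33 × 9.81 = 323.7 N down at 3 m → arm 3 m, τ = 323.7 × 3 = 971.1 N·m clockwise.
Total clockwise load moment = 1301 N·m.
The cable tension T acts at 1.9 m; only its component perpendicular to the boom, T sinθ, produces torque. sin 32° = 0.5299.
Balancing moments: T × 1.9 × 0.5299 = 1301, giving T = 1301 / 1.007 = 1290 N.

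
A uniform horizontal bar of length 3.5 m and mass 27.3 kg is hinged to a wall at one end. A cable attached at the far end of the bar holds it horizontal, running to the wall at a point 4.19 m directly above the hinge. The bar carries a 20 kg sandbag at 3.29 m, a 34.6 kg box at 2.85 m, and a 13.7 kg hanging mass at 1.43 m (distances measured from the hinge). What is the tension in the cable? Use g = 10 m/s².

Take moments about the hinge.
Beam weight: 27.3 × 10 = 273 N down at 1.75 m → arm 1.75 m, τ = 273 × 1.75 = 477.8 N·m clockwise.
Sandbag: 20 × 10 = 200 N down at 3.29 m → arm 3.29 m, τ = 200 × 3.29 = 658 N·m clockwise.
Box: 34.6 × 10 = 346 N down at 2.85 m → arm 2.85 m, τ = 346 × 2.85 = 986.1 N·m clockwise.
Hanging mass: 13.7 × 10 = 137 N down at 1.43 m → arm 1.43 m, τ = 137 × 1.43 = 195.9 N·m clockwise.
Total clockwise load moment = 2318 N·m.
The cable tension T acts at 3.5 m; only its component perpendicular to the bar, T sinθ, produces torque. sinθ = h/√(h²+d²) = 4.19/√(4.19²+3.5²) = 0.7675.
Setting net torque to zero: T × 3.5 × 0.7675 = 2318 → T = 2318 / 2.686 = 863 N.

T ≈ 863 N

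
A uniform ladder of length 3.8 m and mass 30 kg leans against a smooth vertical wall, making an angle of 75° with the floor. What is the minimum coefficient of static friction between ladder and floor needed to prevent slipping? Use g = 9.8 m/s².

μ_min ≈ 0.134

Sum moments about the foot of the ladder (the floor normal and friction both act there and drop out).
Ladder weight 30×9.8 = 294 N acts at 1.9 m along the ladder; its horizontal arm is 1.9·cos75° = 0.4918 m → τ = 144.6 N·m clockwise.
Wall normal N acts horizontally at the top; its moment arm is the height L sinθ = 3.8·sin75° = 3.671 m, counterclockwise.
Balancing moments: N × 3.671 = 144.6, giving N = 39.39 N.
ΣFx = 0 ⇒ f = N_wall = 39.39 N. ΣFy = 0 ⇒ N_floor = 294 N.
μ_min = f / N_floor = 39.39 / 294 = 0.134.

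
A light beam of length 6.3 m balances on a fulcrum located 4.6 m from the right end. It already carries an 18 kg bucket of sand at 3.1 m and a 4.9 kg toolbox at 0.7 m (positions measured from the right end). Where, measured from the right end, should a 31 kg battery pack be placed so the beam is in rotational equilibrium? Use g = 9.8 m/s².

Sum moments about the fulcrum (at 4.6 m from the right end) (the support reaction has zero arm there).
Bucket of sand: 18 × 9.8 = 176.4 N down at 3.1 m → arm 1.5 m, τ = 176.4 × 1.5 = 264.6 N·m clockwise.
Toolbox: 4.9 × 9.8 = 48.02 N down at 0.7 m → arm 3.9 m, τ = 48.02 × 3.9 = 187.3 N·m clockwise.
Net moment of existing loads = 451.9 N·m clockwise.
The battery pack weighs 31 × 9.8 = 303.8 N and must supply an equal counterclockwise moment, so its lever arm about the fulcrum is 451.9 / 303.8 = 1.49 m.
That puts it at 4.6 + 1.49 = 6.09 m from the right end.

x ≈ 6.09 m from the right end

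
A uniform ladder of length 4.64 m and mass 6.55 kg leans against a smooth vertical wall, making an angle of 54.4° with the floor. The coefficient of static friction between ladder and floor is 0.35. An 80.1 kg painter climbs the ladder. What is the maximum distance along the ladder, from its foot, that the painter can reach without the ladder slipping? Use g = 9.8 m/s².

Taking torques about the foot of the ladder:
Ladder weight 6.55×9.8 = 64.19 N acts at 2.32 m along the ladder; its horizontal arm is 2.32·cos54.4° = 1.351 m → τ = 86.72 N·m clockwise.
Painter weight 80.1×9.8 = 785 N at distance d → arm d·cos54.4° → τ = 785·d·0.5821 clockwise.
Wall normal N at the top has arm L sinθ = 3.773 m counterclockwise, so Στ = 0 gives N·3.773 = 86.72 + 456.9·d.
ΣFy = 0 ⇒ N_floor = 849.2 N, so the maximum friction is μ_s·N_floor = 0.35×849.2 = 297.2 N. ΣFx = 0 ⇒ N_wall = f, so at the slipping point N = 297.2 N.
Substituting: 297.2×3.773 = 86.72 + 456.9·d ⇒ d = (1121 − 86.72) / 456.9 = 2.26 m.

d ≈ 2.26 m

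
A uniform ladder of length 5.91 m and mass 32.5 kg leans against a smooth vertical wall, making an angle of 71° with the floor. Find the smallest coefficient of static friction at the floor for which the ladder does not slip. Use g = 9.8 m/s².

Taking torques about the foot of the ladder:
Ladder weight 32.5×9.8 = 318.5 N acts at 2.955 m along the ladder; its horizontal arm is 2.955·cos71° = 0.9621 m → τ = 306.4 N·m clockwise.
Wall normal N acts horizontally at the top; its moment arm is the height L sinθ = 5.91·sin71° = 5.588 m, counterclockwise.
Balancing moments: N × 5.588 = 306.4, giving N = 54.83 N.
ΣFx = 0 ⇒ f = N_wall = 54.83 N. ΣFy = 0 ⇒ N_floor = 318.5 N.
μ_min = f / N_floor = 54.83 / 318.5 = 0.172.

μ_min ≈ 0.172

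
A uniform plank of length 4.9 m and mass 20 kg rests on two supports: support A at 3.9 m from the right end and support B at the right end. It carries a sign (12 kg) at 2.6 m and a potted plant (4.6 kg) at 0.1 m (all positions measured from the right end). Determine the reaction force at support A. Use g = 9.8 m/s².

R_A ≈ 203 N

Choose support B as the axis so its reaction then has zero moment arm.
Beam weight: 20 × 9.8 = 196 N down at 2.45 m → arm 2.45 m, τ = 196 × 2.45 = 480.2 N·m counterclockwise.
Sign: 12 × 9.8 = 117.6 N down at 2.6 m → arm 2.6 m, τ = 117.6 × 2.6 = 305.8 N·m counterclockwise.
Potted plant: 4.6 × 9.8 = 45.08 N down at 0.1 m → arm 0.1 m, τ = 45.08 × 0.1 = 4.508 N·m counterclockwise.
Net load moment about support B = 790.5 N·m counterclockwise.
Reaction R at support A is upward at 3.9 m, arm 3.9 m → moment R × 3.9 clockwise.
Στ = 0 ⇒ R × 3.9 = 790.5 ⇒ R = 203 N.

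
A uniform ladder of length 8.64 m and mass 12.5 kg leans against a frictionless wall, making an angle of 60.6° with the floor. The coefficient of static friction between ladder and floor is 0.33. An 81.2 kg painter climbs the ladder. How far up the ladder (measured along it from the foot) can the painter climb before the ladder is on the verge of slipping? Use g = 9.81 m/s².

About the foot of the ladder:
Ladder weight 12.5×9.81 = 122.6 N acts at 4.32 m along the ladder; its horizontal arm is 4.32·cos60.6° = 2.121 m → τ = 260 N·m clockwise.
Painter weight 81.2×9.81 = 796.6 N at distance d → arm d·cos60.6° → τ = 796.6·d·0.4909 clockwise.
Wall normal N at the top has arm L sinθ = 7.527 m counterclockwise, so Στ = 0 gives N·7.527 = 260 + 391.1·d.
ΣFy = 0 ⇒ N_floor = 919.2 N, so the maximum friction is μ_s·N_floor = 0.33×919.2 = 303.3 N. ΣFx = 0 ⇒ N_wall = f, so at the slipping point N = 303.3 N.
Substituting: 303.3×7.527 = 260 + 391.1·d ⇒ d = (2283 − 260) / 391.1 = 5.17 m.

d ≈ 5.17 m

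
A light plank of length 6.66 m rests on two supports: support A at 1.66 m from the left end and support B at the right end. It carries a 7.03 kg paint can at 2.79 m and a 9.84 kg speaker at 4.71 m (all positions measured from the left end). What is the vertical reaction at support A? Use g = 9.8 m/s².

R_A ≈ 90.9 N

Taking torques about support B:
Paint can: 7.03 × 9.8 = 68.89 N down at 2.79 m → arm 3.87 m, τ = 68.89 × 3.87 = 266.6 N·m counterclockwise.
Speaker: 9.84 × 9.8 = 96.43 N down at 4.71 m → arm 1.95 m, τ = 96.43 × 1.95 = 188 N·m counterclockwise.
Net load moment about support B = 454.6 N·m counterclockwise.
Reaction R at support A is upward at 1.66 m, arm 5 m → moment R × 5 clockwise.
For rotational equilibrium, R × 5 = 454.6, so R = 90.9 N.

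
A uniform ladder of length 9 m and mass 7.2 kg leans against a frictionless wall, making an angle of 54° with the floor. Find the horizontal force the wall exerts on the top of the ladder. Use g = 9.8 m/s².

N_wall ≈ 25.6 N

Sum moments about the foot of the ladder (the floor normal and friction both act there and drop out).
Ladder weight 7.2×9.8 = 70.56 N acts at 4.5 m along the ladder; its horizontal arm is 4.5·cos54° = 2.645 m → τ = 186.6 N·m clockwise.
Wall normal N acts horizontally at the top; its moment arm is the height L sinθ = 9·sin54° = 7.281 m, counterclockwise.
Στ = 0 ⇒ N × 7.281 = 186.6 ⇒ N = 25.6 N.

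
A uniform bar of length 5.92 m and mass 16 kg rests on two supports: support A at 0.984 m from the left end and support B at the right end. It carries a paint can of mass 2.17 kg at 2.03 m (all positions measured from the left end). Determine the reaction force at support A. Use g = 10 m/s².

R_A ≈ 113 N

Sum moments about support B (its reaction then has zero moment arm).
Beam weight: 16 × 10 = 160 N down at 2.96 m → arm 2.96 m, τ = 160 × 2.96 = 473.6 N·m counterclockwise.
Paint can: 2.17 × 10 = 21.7 N down at 2.03 m → arm 3.89 m, τ = 21.7 × 3.89 = 84.41 N·m counterclockwise.
Net load moment about support B = 558 N·m counterclockwise.
Reaction R at support A is upward at 0.984 m, arm 4.936 m → moment R × 4.936 clockwise.
Setting net torque to zero: R × 4.936 = 558 → R = 113 N.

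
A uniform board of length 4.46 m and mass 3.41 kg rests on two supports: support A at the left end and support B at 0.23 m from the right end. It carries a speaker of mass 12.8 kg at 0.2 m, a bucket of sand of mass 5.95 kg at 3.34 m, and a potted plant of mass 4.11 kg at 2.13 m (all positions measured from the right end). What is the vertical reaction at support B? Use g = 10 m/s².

Sum moments about support A (its reaction then has zero moment arm).
Beam weight: 3.41 × 10 = 34.1 N down at 2.23 m → arm 2.23 m, τ = 34.1 × 2.23 = 76.04 N·m clockwise.
Speaker: 12.8 × 10 = 128 N down at 0.2 m → arm 4.26 m, τ = 128 × 4.26 = 545.3 N·m clockwise.
Bucket of sand: 5.95 × 10 = 59.5 N down at 3.34 m → arm 1.12 m, τ = 59.5 × 1.12 = 66.64 N·m clockwise.
Potted plant: 4.11 × 10 = 41.1 N down at 2.13 m → arm 2.33 m, τ = 41.1 × 2.33 = 95.76 N·m clockwise.
Net load moment about support A = 783.7 N·m clockwise.
Reaction R at support B is upward at 0.23 m, arm 4.23 m → moment R × 4.23 counterclockwise.
For rotational equilibrium, R × 4.23 = 783.7, so R = 185 N.

R_B ≈ 185 N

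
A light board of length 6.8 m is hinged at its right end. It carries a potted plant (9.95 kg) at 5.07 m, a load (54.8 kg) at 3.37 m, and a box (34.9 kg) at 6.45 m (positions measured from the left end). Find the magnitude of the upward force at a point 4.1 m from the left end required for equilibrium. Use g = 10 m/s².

F ≈ 805 N

About the right end:
Potted plant: 9.95 × 10 = 99.5 N down at 5.07 m → arm 1.73 m, τ = 99.5 × 1.73 = 172.1 N·m counterclockwise.
Load: 54.8 × 10 = 548 N down at 3.37 m → arm 3.43 m, τ = 548 × 3.43 = 1880 N·m counterclockwise.
Box: 34.9 × 10 = 349 N down at 6.45 m → arm 0.35 m, τ = 349 × 0.35 = 122.1 N·m counterclockwise.
Net moment of the loads = 2174 N·m counterclockwise.
The upward force F acts at a point 4.1 m from the left end, arm 2.7 m, giving F × 2.7 clockwise.
Setting net torque to zero: F × 2.7 = 2174 → F = 2174 / 2.7 = 805 N.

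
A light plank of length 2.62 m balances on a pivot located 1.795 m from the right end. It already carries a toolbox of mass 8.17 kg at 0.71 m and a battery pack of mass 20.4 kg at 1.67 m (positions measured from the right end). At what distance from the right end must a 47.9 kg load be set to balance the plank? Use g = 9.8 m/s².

x ≈ 2.03 m from the right end

Choose the pivot (at 1.795 m from the right end) as the axis so the support reaction has zero arm there.
Toolbox: 8.17 × 9.8 = 80.07 N down at 0.71 m → arm 1.085 m, τ = 80.07 × 1.085 = 86.88 N·m clockwise.
Battery pack: 20.4 × 9.8 = 199.9 N down at 1.67 m → arm 0.125 m, τ = 199.9 × 0.125 = 24.99 N·m clockwise.
Net moment of existing loads = 111.9 N·m clockwise.
The load weighs 47.9 × 9.8 = 469.4 N and must supply an equal counterclockwise moment, so its lever arm about the pivot is 111.9 / 469.4 = 0.238 m.
That puts it at 1.795 + 0.238 = 2.03 m from the right end.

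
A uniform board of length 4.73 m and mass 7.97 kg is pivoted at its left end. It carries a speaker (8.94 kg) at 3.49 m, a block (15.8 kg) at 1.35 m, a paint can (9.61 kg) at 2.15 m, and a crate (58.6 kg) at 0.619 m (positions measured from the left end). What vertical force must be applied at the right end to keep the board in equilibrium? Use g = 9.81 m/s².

About the left end:
Beam weight: 7.97 × 9.81 = 78.19 N down at 2.365 m → arm 2.365 m, τ = 78.19 × 2.365 = 184.9 N·m clockwise.
Speaker: 8.94 × 9.81 = 87.7 N down at 3.49 m → arm 3.49 m, τ = 87.7 × 3.49 = 306.1 N·m clockwise.
Block: 15.8 × 9.81 = 155 N down at 1.35 m → arm 1.35 m, τ = 155 × 1.35 = 209.2 N·m clockwise.
Paint can: 9.61 × 9.81 = 94.27 N down at 2.15 m → arm 2.15 m, τ = 94.27 × 2.15 = 202.7 N·m clockwise.
Crate: 58.6 × 9.81 = 574.9 N down at 0.619 m → arm 0.619 m, τ = 574.9 × 0.619 = 355.9 N·m clockwise.
Net moment of the loads = 1259 N·m clockwise.
The upward force F acts at the right end, arm 4.73 m, giving F × 4.73 counterclockwise.
Setting net torque to zero: F × 4.73 = 1259 → F = 1259 / 4.73 = 266 N.

F ≈ 266 N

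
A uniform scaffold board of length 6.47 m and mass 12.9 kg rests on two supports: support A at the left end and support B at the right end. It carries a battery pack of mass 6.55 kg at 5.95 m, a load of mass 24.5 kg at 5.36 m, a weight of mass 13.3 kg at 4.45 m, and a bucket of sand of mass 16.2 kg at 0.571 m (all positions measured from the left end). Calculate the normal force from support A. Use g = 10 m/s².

About support B:
Beam weight: 12.9 × 10 = 129 N down at 3.235 m → arm 3.235 m, τ = 129 × 3.235 = 417.3 N·m counterclockwise.
Battery pack: 6.55 × 10 = 65.5 N down at 5.95 m → arm 0.52 m, τ = 65.5 × 0.52 = 34.06 N·m counterclockwise.
Load: 24.5 × 10 = 245 N down at 5.36 m → arm 1.11 m, τ = 245 × 1.11 = 272 N·m counterclockwise.
Weight: 13.3 × 10 = 133 N down at 4.45 m → arm 2.02 m, τ = 133 × 2.02 = 268.7 N·m counterclockwise.
Bucket of sand: 16.2 × 10 = 162 N down at 0.571 m → arm 5.899 m, τ = 162 × 5.899 = 955.6 N·m counterclockwise.
Net load moment about support B = 1948 N·m counterclockwise.
Reaction R at support A is upward at 0 m, arm 6.47 m → moment R × 6.47 clockwise.
For rotational equilibrium, R × 6.47 = 1948, so R = 301 N.

R_A ≈ 301 N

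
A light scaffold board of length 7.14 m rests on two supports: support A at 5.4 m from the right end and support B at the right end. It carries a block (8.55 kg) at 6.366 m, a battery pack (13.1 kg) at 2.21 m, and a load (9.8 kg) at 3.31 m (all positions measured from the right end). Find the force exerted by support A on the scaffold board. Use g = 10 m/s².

Take moments about support B.
Block: 8.55 × 10 = 85.5 N down at 6.366 m → arm 6.366 m, τ = 85.5 × 6.366 = 544.3 N·m counterclockwise.
Battery pack: 13.1 × 10 = 131 N down at 2.21 m → arm 2.21 m, τ = 131 × 2.21 = 289.5 N·m counterclockwise.
Load: 9.8 × 10 = 98 N down at 3.31 m → arm 3.31 m, τ = 98 × 3.31 = 324.4 N·m counterclockwise.
Net load moment about support B = 1158 N·m counterclockwise.
Reaction R at support A is upward at 5.4 m, arm 5.4 m → moment R × 5.4 clockwise.
Setting net torque to zero: R × 5.4 = 1158 → R = 214 N.

R_A ≈ 214 N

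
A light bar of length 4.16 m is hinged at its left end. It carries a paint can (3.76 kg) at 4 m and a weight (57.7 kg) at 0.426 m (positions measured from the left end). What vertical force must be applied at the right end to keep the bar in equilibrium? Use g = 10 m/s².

F ≈ 95.2 N

Choose the left end as the axis so the unknown pivot reaction has zero arm there.
Paint can: 3.76 × 10 = 37.6 N down at 4 m → arm 4 m, τ = 37.6 × 4 = 150.4 N·m clockwise.
Weight: 57.7 × 10 = 577 N down at 0.426 m → arm 0.426 m, τ = 577 × 0.426 = 245.8 N·m clockwise.
Net moment of the loads = 396.2 N·m clockwise.
The upward force F acts at the right end, arm 4.16 m, giving F × 4.16 counterclockwise.
Balancing moments: F × 4.16 = 396.2, giving F = 396.2 / 4.16 = 95.2 N.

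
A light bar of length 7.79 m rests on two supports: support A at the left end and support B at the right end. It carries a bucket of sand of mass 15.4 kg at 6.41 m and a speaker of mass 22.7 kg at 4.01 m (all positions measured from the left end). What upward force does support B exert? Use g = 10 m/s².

R_B ≈ 244 N

Sum moments about support A (its reaction then has zero moment arm).
Bucket of sand: 15.4 × 10 = 154 N down at 6.41 m → arm 6.41 m, τ = 154 × 6.41 = 987.1 N·m clockwise.
Speaker: 22.7 × 10 = 227 N down at 4.01 m → arm 4.01 m, τ = 227 × 4.01 = 910.3 N·m clockwise.
Net load moment about support A = 1897 N·m clockwise.
Reaction R at support B is upward at 7.79 m, arm 7.79 m → moment R × 7.79 counterclockwise.
Setting net torque to zero: R × 7.79 = 1897 → R = 244 N.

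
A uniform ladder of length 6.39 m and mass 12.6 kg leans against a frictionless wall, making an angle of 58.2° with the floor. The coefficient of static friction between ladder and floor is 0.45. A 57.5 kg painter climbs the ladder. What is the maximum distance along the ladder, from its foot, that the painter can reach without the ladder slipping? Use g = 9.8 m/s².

Sum moments about the foot of the ladder (the floor normal and friction both act there and drop out).
Ladder weight 12.6×9.8 = 123.5 N acts at 3.195 m along the ladder; its horizontal arm is 3.195·cos58.2° = 1.684 m → τ = 208 N·m clockwise.
Painter weight 57.5×9.8 = 563.5 N at distance d → arm d·cos58.2° → τ = 563.5·d·0.527 clockwise.
Wall normal N at the top has arm L sinθ = 5.431 m counterclockwise, so Στ = 0 gives N·5.431 = 208 + 297·d.
ΣFy = 0 ⇒ N_floor = 687 N, so the maximum friction is μ_s·N_floor = 0.45×687 = 309.2 N. ΣFx = 0 ⇒ N_wall = f, so at the slipping point N = 309.2 N.
Substituting: 309.2×5.431 = 208 + 297·d ⇒ d = (1679 − 208) / 297 = 4.95 m.

d ≈ 4.95 m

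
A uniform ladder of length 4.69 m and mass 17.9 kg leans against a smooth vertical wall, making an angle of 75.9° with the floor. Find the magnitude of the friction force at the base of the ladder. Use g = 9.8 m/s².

Take moments about the foot of the ladder.
Ladder weight 17.9×9.8 = 175.4 N acts at 2.345 m along the ladder; its horizontal arm is 2.345·cos75.9° = 0.5713 m → τ = 100.2 N·m clockwise.
Wall normal N acts horizontally at the top; its moment arm is the height L sinθ = 4.69·sin75.9° = 4.549 m, counterclockwise.
Στ = 0 ⇒ N × 4.549 = 100.2 ⇒ N = 22 N.
ΣFx = 0: friction at the foot balances the wall's push, so f = N_wall = 22 N.

f ≈ 22 N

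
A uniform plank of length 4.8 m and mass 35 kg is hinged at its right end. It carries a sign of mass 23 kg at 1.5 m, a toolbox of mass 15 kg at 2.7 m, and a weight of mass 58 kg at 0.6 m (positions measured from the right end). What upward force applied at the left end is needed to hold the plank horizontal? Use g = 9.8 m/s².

F ≈ 396 N

Take moments about the right end.
Beam weight: 35 × 9.8 = 343 N down at 2.4 m → arm 2.4 m, τ = 343 × 2.4 = 823.2 N·m counterclockwise.
Sign: 23 × 9.8 = 225.4 N down at 1.5 m → arm 1.5 m, τ = 225.4 × 1.5 = 338.1 N·m counterclockwise.
Toolbox: 15 × 9.8 = 147 N down at 2.7 m → arm 2.7 m, τ = 147 × 2.7 = 396.9 N·m counterclockwise.
Weight: 58 × 9.8 = 568.4 N down at 0.6 m → arm 0.6 m, τ = 568.4 × 0.6 = 341 N·m counterclockwise.
Net moment of the loads = 1899 N·m counterclockwise.
The upward force F acts at the left end, arm 4.8 m, giving F × 4.8 clockwise.
Balancing moments: F × 4.8 = 1899, giving F = 1899 / 4.8 = 396 N.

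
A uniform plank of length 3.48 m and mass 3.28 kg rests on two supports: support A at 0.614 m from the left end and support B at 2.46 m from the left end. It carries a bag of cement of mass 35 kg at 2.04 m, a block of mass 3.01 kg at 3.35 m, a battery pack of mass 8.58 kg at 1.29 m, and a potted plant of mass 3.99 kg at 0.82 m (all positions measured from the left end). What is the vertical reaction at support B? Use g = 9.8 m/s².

Sum moments about support A (its reaction then has zero moment arm).
Beam weight: 3.28 × 9.8 = 32.14 N down at 1.74 m → arm 1.126 m, τ = 32.14 × 1.126 = 36.19 N·m clockwise.
Bag of cement: 35 × 9.8 = 343 N down at 2.04 m → arm 1.426 m, τ = 343 × 1.426 = 489.1 N·m clockwise.
Block: 3.01 × 9.8 = 29.5 N down at 3.35 m → arm 2.736 m, τ = 29.5 × 2.736 = 80.71 N·m clockwise.
Battery pack: 8.58 × 9.8 = 84.08 N down at 1.29 m → arm 0.676 m, τ = 84.08 × 0.676 = 56.84 N·m clockwise.
Potted plant: 3.99 × 9.8 = 39.1 N down at 0.82 m → arm 0.206 m, τ = 39.1 × 0.206 = 8.055 N·m clockwise.
Net load moment about support A = 670.9 N·m clockwise.
Reaction R at support B is upward at 2.46 m, arm 1.846 m → moment R × 1.846 counterclockwise.
Setting net torque to zero: R × 1.846 = 670.9 → R = 363 N.

R_B ≈ 363 N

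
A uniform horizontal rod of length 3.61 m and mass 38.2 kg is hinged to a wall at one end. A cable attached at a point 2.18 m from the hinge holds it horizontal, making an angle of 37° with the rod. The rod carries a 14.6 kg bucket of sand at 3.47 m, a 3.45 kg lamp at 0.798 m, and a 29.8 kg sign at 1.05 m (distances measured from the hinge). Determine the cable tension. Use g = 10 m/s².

T ≈ 1170 N

Taking torques about the hinge:
Beam weight: 38.2 × 10 = 382 N down at 1.805 m → arm 1.805 m, τ = 382 × 1.805 = 689.5 N·m clockwise.
Bucket of sand: 14.6 × 10 = 146 N down at 3.47 m → arm 3.47 m, τ = 146 × 3.47 = 506.6 N·m clockwise.
Lamp: 3.45 × 10 = 34.5 N down at 0.798 m → arm 0.798 m, τ = 34.5 × 0.798 = 27.53 N·m clockwise.
Sign: 29.8 × 10 = 298 N down at 1.05 m → arm 1.05 m, τ = 298 × 1.05 = 312.9 N·m clockwise.
Total clockwise load moment = 1537 N·m.
The cable tension T acts at 2.18 m; only its component perpendicular to the rod, T sinθ, produces torque. sin 37° = 0.6018.
Balancing moments: T × 2.18 × 0.6018 = 1537, giving T = 1537 / 1.312 = 1170 N.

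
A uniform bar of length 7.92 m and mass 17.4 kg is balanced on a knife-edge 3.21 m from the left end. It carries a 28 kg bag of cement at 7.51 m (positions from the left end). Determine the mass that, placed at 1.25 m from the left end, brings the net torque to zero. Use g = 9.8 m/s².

m ≈ 68.1 kg

Choose the knife-edge (at 3.21 m from the left end) as the axis so the support reaction has zero arm there.
Beam weight: 17.4 × 9.8 = 170.5 N down at 3.96 m → arm 0.75 m, τ = 170.5 × 0.75 = 127.9 N·m clockwise.
Bag of cement: 28 × 9.8 = 274.4 N down at 7.51 m → arm 4.3 m, τ = 274.4 × 4.3 = 1180 N·m clockwise.
Net moment of known loads = 1308 N·m clockwise.
An unknown mass m at 1.25 m has arm 1.96 m; its moment is m·g·1.96 counterclockwise.
Στ = 0 ⇒ m × 9.8 × 1.96 = 1308 ⇒ m = 1308 / (9.8 × 1.96) = 68.1 kg.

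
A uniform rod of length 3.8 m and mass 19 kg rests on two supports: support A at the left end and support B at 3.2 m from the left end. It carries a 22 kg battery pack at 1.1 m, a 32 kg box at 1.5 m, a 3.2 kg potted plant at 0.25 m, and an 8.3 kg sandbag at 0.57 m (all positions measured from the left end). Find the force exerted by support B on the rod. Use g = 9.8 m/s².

Sum moments about support A (its reaction then has zero moment arm).
Beam weight: 19 × 9.8 = 186.2 N down at 1.9 m → arm 1.9 m, τ = 186.2 × 1.9 = 353.8 N·m clockwise.
Battery pack: 22 × 9.8 = 215.6 N down at 1.1 m → arm 1.1 m, τ = 215.6 × 1.1 = 237.2 N·m clockwise.
Box: 32 × 9.8 = 313.6 N down at 1.5 m → arm 1.5 m, τ = 313.6 × 1.5 = 470.4 N·m clockwise.
Potted plant: 3.2 × 9.8 = 31.36 N down at 0.25 m → arm 0.25 m, τ = 31.36 × 0.25 = 7.84 N·m clockwise.
Sandbag: 8.3 × 9.8 = 81.34 N down at 0.57 m → arm 0.57 m, τ = 81.34 × 0.57 = 46.36 N·m clockwise.
Net load moment about support A = 1116 N·m clockwise.
Reaction R at support B is upward at 3.2 m, arm 3.2 m → moment R × 3.2 counterclockwise.
Balancing moments: R × 3.2 = 1116, giving R = 349 N.

R_B ≈ 349 N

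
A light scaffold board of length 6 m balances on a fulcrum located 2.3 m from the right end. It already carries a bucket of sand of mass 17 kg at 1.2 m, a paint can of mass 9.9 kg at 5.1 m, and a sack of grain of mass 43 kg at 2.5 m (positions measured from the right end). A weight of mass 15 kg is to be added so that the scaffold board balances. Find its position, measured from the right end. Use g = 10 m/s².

About the fulcrum (at 2.3 m from the right end):
Bucket of sand: 17 × 10 = 170 N down at 1.2 m → arm 1.1 m, τ = 170 × 1.1 = 187 N·m clockwise.
Paint can: 9.9 × 10 = 99 N down at 5.1 m → arm 2.8 m, τ = 99 × 2.8 = 277.2 N·m counterclockwise.
Sack of grain: 43 × 10 = 430 N down at 2.5 m → arm 0.2 m, τ = 430 × 0.2 = 86 N·m counterclockwise.
Net moment of existing loads = 176.2 N·m counterclockwise.
The weight weighs 15 × 10 = 150 N and must supply an equal clockwise moment, so its lever arm about the fulcrum is 176.2 / 150 = 1.17 m.
That puts it at 2.3 − 1.17 = 1.13 m from the right end.

x ≈ 1.13 m from the right end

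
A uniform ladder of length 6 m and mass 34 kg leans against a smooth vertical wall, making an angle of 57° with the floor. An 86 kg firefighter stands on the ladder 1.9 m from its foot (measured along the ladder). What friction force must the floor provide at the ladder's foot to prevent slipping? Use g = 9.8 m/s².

About the foot of the ladder:
Ladder weight 34×9.8 = 333.2 N acts at 3 m along the ladder; its horizontal arm is 3·cos57° = 1.634 m → τ = 544.4 N·m clockwise.
Firefighter: 86×9.8 = 842.8 N at 1.9 m → arm 1.035 m → τ = 872.3 N·m clockwise.
Wall normal N acts horizontally at the top; its moment arm is the height L sinθ = 6·sin57° = 5.032 m, counterclockwise.
Balancing moments: N × 5.032 = 1417, giving N = 282 N.
ΣFx = 0: friction at the foot balances the wall's push, so f = N_wall = 282 N.

f ≈ 282 N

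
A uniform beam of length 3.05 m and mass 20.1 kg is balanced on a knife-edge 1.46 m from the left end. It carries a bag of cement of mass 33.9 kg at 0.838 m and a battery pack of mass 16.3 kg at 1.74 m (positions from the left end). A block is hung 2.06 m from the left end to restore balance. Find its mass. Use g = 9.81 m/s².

m ≈ 25.4 kg

Taking torques about the knife-edge (at 1.46 m from the left end):
Beam weight: 20.1 × 9.81 = 197.2 N down at 1.525 m → arm 0.065 m, τ = 197.2 × 0.065 = 12.82 N·m clockwise.
Bag of cement: 33.9 × 9.81 = 332.6 N down at 0.838 m → arm 0.622 m, τ = 332.6 × 0.622 = 206.9 N·m counterclockwise.
Battery pack: 16.3 × 9.81 = 159.9 N down at 1.74 m → arm 0.28 m, τ = 159.9 × 0.28 = 44.77 N·m clockwise.
Net moment of known loads = 149.3 N·m counterclockwise.
An unknown mass m at 2.06 m has arm 0.6 m; its moment is m·g·0.6 clockwise.
For rotational equilibrium, m × 9.81 × 0.6 = 149.3, so m = 149.3 / (9.81 × 0.6) = 25.4 kg.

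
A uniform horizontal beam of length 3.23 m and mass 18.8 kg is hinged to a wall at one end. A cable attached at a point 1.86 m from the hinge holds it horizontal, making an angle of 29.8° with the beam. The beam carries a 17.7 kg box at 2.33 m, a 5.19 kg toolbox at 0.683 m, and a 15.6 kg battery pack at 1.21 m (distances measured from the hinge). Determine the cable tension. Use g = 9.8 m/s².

T ≈ 997 N

Taking torques about the hinge:
Beam weight: 18.8 × 9.8 = 184.2 N down at 1.615 m → arm 1.615 m, τ = 184.2 × 1.615 = 297.5 N·m clockwise.
Box: 17.7 × 9.8 = 173.5 N down at 2.33 m → arm 2.33 m, τ = 173.5 × 2.33 = 404.3 N·m clockwise.
Toolbox: 5.19 × 9.8 = 50.86 N down at 0.683 m → arm 0.683 m, τ = 50.86 × 0.683 = 34.74 N·m clockwise.
Battery pack: 15.6 × 9.8 = 152.9 N down at 1.21 m → arm 1.21 m, τ = 152.9 × 1.21 = 185 N·m clockwise.
Total clockwise load moment = 921.5 N·m.
The cable tension T acts at 1.86 m; only its component perpendicular to the beam, T sinθ, produces torque. sin 29.8° = 0.497.
For rotational equilibrium, T × 1.86 × 0.497 = 921.5, so T = 921.5 / 0.9244 = 997 N.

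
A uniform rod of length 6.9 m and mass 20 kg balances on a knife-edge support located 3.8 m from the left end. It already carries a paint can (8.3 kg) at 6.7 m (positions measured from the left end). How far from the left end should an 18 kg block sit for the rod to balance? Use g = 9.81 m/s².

Choose the knife-edge support (at 3.8 m from the left end) as the axis so the support reaction has zero arm there.
Beam weight: 20 × 9.81 = 196.2 N down at 3.45 m → arm 0.35 m, τ = 196.2 × 0.35 = 68.67 N·m counterclockwise.
Paint can: 8.3 × 9.81 = 81.42 N down at 6.7 m → arm 2.9 m, τ = 81.42 × 2.9 = 236.1 N·m clockwise.
Net moment of existing loads = 167.4 N·m clockwise.
The block weighs 18 × 9.81 = 176.6 N and must supply an equal counterclockwise moment, so its lever arm about the knife-edge support is 167.4 / 176.6 = 0.948 m.
That puts it at 3.8 − 0.948 = 2.85 m from the left end.

x ≈ 2.85 m from the left end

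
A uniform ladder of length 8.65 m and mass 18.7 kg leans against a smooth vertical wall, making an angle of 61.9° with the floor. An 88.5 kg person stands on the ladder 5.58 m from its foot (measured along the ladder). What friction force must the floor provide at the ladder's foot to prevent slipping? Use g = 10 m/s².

Taking torques about the foot of the ladder:
Ladder weight 18.7×10 = 187 N acts at 4.325 m along the ladder; its horizontal arm is 4.325·cos61.9° = 2.037 m → τ = 380.9 N·m clockwise.
Person: 88.5×10 = 885 N at 5.58 m → arm 2.628 m → τ = 2326 N·m clockwise.
Wall normal N acts horizontally at the top; its moment arm is the height L sinθ = 8.65·sin61.9° = 7.63 m, counterclockwise.
For rotational equilibrium, N × 7.63 = 2707, so N = 355 N.
ΣFx = 0: friction at the foot balances the wall's push, so f = N_wall = 355 N.

f ≈ 355 N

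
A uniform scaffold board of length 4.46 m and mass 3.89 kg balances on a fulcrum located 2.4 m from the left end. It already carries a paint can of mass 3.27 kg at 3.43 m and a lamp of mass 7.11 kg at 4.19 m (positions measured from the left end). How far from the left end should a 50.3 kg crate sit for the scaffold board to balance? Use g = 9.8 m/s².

About the fulcrum (at 2.4 m from the left end):
Beam weight: 3.89 × 9.8 = 38.12 N down at 2.23 m → arm 0.17 m, τ = 38.12 × 0.17 = 6.48 N·m counterclockwise.
Paint can: 3.27 × 9.8 = 32.05 N down at 3.43 m → arm 1.03 m, τ = 32.05 × 1.03 = 33.01 N·m clockwise.
Lamp: 7.11 × 9.8 = 69.68 N down at 4.19 m → arm 1.79 m, τ = 69.68 × 1.79 = 124.7 N·m clockwise.
Net moment of existing loads = 151.2 N·m clockwise.
The crate weighs 50.3 × 9.8 = 492.9 N and must supply an equal counterclockwise moment, so its lever arm about the fulcrum is 151.2 / 492.9 = 0.307 m.
That puts it at 2.4 − 0.307 = 2.09 m from the left end.

x ≈ 2.09 m from the left end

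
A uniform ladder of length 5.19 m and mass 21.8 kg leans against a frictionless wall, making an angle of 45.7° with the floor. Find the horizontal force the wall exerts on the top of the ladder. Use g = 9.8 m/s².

N_wall ≈ 104 N

Take moments about the foot of the ladder.
Ladder weight 21.8×9.8 = 213.6 N acts at 2.595 m along the ladder; its horizontal arm is 2.595·cos45.7° = 1.812 m → τ = 387 N·m clockwise.
Wall normal N acts horizontally at the top; its moment arm is the height L sinθ = 5.19·sin45.7° = 3.714 m, counterclockwise.
Στ = 0 ⇒ N × 3.714 = 387 ⇒ N = 104 N.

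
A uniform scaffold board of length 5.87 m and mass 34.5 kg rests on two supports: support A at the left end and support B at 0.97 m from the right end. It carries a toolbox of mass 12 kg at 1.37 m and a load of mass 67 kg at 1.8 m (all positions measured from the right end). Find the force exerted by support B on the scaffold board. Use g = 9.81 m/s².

Choose support A as the axis so its reaction then has zero moment arm.
Beam weight: 34.5 × 9.81 = 338.4 N down at 2.935 m → arm 2.935 m, τ = 338.4 × 2.935 = 993.2 N·m clockwise.
Toolbox: 12 × 9.81 = 117.7 N down at 1.37 m → arm 4.5 m, τ = 117.7 × 4.5 = 529.6 N·m clockwise.
Load: 67 × 9.81 = 657.3 N down at 1.8 m → arm 4.07 m, τ = 657.3 × 4.07 = 2675 N·m clockwise.
Net load moment about support A = 4198 N·m clockwise.
Reaction R at support B is upward at 0.97 m, arm 4.9 m → moment R × 4.9 counterclockwise.
Setting net torque to zero: R × 4.9 = 4198 → R = 857 N.

R_B ≈ 857 N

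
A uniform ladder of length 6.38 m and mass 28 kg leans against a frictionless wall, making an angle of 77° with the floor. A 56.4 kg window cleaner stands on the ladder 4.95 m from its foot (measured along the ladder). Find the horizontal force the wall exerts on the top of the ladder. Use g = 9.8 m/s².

Taking torques about the foot of the ladder:
Ladder weight 28×9.8 = 274.4 N acts at 3.19 m along the ladder; its horizontal arm is 3.19·cos77° = 0.7176 m → τ = 196.9 N·m clockwise.
Window cleaner: 56.4×9.8 = 552.7 N at 4.95 m → arm 1.114 m → τ = 615.7 N·m clockwise.
Wall normal N acts horizontally at the top; its moment arm is the height L sinθ = 6.38·sin77° = 6.216 m, counterclockwise.
Στ = 0 ⇒ N × 6.216 = 812.6 ⇒ N = 131 N.

N_wall ≈ 131 N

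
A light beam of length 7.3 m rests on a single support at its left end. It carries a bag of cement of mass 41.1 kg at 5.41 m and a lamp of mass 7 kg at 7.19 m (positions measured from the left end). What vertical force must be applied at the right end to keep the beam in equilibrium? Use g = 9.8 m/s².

Taking torques about the left end:
Bag of cement: 41.1 × 9.8 = 402.8 N down at 5.41 m → arm 5.41 m, τ = 402.8 × 5.41 = 2179 N·m clockwise.
Lamp: 7 × 9.8 = 68.6 N down at 7.19 m → arm 7.19 m, τ = 68.6 × 7.19 = 493.2 N·m clockwise.
Net moment of the loads = 2672 N·m clockwise.
The upward force F acts at the right end, arm 7.3 m, giving F × 7.3 counterclockwise.
Στ = 0 ⇒ F × 7.3 = 2672 ⇒ F = 2672 / 7.3 = 366 N.

F ≈ 366 N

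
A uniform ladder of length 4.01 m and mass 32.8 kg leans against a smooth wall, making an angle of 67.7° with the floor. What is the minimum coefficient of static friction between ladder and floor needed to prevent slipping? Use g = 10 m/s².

μ_min ≈ 0.205

Choose the foot of the ladder as the axis so the floor normal and friction both act there and drop out.
Ladder weight 32.8×10 = 328 N acts at 2.005 m along the ladder; its horizontal arm is 2.005·cos67.7° = 0.7608 m → τ = 249.5 N·m clockwise.
Wall normal N acts horizontally at the top; its moment arm is the height L sinθ = 4.01·sin67.7° = 3.71 m, counterclockwise.
For rotational equilibrium, N × 3.71 = 249.5, so N = 67.25 N.
ΣFx = 0 ⇒ f = N_wall = 67.25 N. ΣFy = 0 ⇒ N_floor = 328 N.
μ_min = f / N_floor = 67.25 / 328 = 0.205.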